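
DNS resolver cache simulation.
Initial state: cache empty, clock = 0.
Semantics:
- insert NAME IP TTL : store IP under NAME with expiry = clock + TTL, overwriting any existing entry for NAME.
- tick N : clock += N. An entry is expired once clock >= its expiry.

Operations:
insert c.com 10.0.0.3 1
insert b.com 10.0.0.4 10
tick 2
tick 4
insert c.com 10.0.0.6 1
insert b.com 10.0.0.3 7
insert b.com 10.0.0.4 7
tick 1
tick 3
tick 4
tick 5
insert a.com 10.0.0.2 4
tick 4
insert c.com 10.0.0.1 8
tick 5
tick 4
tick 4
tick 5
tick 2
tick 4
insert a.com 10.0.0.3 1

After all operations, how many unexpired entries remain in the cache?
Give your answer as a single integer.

Op 1: insert c.com -> 10.0.0.3 (expiry=0+1=1). clock=0
Op 2: insert b.com -> 10.0.0.4 (expiry=0+10=10). clock=0
Op 3: tick 2 -> clock=2. purged={c.com}
Op 4: tick 4 -> clock=6.
Op 5: insert c.com -> 10.0.0.6 (expiry=6+1=7). clock=6
Op 6: insert b.com -> 10.0.0.3 (expiry=6+7=13). clock=6
Op 7: insert b.com -> 10.0.0.4 (expiry=6+7=13). clock=6
Op 8: tick 1 -> clock=7. purged={c.com}
Op 9: tick 3 -> clock=10.
Op 10: tick 4 -> clock=14. purged={b.com}
Op 11: tick 5 -> clock=19.
Op 12: insert a.com -> 10.0.0.2 (expiry=19+4=23). clock=19
Op 13: tick 4 -> clock=23. purged={a.com}
Op 14: insert c.com -> 10.0.0.1 (expiry=23+8=31). clock=23
Op 15: tick 5 -> clock=28.
Op 16: tick 4 -> clock=32. purged={c.com}
Op 17: tick 4 -> clock=36.
Op 18: tick 5 -> clock=41.
Op 19: tick 2 -> clock=43.
Op 20: tick 4 -> clock=47.
Op 21: insert a.com -> 10.0.0.3 (expiry=47+1=48). clock=47
Final cache (unexpired): {a.com} -> size=1

Answer: 1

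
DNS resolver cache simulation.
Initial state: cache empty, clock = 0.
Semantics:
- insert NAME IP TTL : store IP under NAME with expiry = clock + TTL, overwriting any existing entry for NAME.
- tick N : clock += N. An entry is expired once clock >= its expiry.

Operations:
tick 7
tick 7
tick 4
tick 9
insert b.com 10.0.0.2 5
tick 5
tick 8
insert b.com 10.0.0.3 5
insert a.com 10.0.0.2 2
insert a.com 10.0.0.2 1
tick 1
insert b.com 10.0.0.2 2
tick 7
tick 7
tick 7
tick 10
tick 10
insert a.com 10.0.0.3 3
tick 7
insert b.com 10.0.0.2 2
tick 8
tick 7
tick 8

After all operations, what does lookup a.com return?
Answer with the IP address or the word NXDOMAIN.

Op 1: tick 7 -> clock=7.
Op 2: tick 7 -> clock=14.
Op 3: tick 4 -> clock=18.
Op 4: tick 9 -> clock=27.
Op 5: insert b.com -> 10.0.0.2 (expiry=27+5=32). clock=27
Op 6: tick 5 -> clock=32. purged={b.com}
Op 7: tick 8 -> clock=40.
Op 8: insert b.com -> 10.0.0.3 (expiry=40+5=45). clock=40
Op 9: insert a.com -> 10.0.0.2 (expiry=40+2=42). clock=40
Op 10: insert a.com -> 10.0.0.2 (expiry=40+1=41). clock=40
Op 11: tick 1 -> clock=41. purged={a.com}
Op 12: insert b.com -> 10.0.0.2 (expiry=41+2=43). clock=41
Op 13: tick 7 -> clock=48. purged={b.com}
Op 14: tick 7 -> clock=55.
Op 15: tick 7 -> clock=62.
Op 16: tick 10 -> clock=72.
Op 17: tick 10 -> clock=82.
Op 18: insert a.com -> 10.0.0.3 (expiry=82+3=85). clock=82
Op 19: tick 7 -> clock=89. purged={a.com}
Op 20: insert b.com -> 10.0.0.2 (expiry=89+2=91). clock=89
Op 21: tick 8 -> clock=97. purged={b.com}
Op 22: tick 7 -> clock=104.
Op 23: tick 8 -> clock=112.
lookup a.com: not in cache (expired or never inserted)

Answer: NXDOMAIN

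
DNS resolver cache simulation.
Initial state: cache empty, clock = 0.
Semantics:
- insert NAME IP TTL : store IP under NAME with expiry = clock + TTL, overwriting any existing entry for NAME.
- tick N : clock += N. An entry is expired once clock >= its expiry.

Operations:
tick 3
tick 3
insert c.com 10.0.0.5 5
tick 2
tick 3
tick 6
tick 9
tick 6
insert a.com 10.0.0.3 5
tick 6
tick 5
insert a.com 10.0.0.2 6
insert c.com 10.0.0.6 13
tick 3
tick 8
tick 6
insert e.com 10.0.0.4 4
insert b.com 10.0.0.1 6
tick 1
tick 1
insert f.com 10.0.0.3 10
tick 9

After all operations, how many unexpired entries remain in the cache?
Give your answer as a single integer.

Answer: 1

Derivation:
Op 1: tick 3 -> clock=3.
Op 2: tick 3 -> clock=6.
Op 3: insert c.com -> 10.0.0.5 (expiry=6+5=11). clock=6
Op 4: tick 2 -> clock=8.
Op 5: tick 3 -> clock=11. purged={c.com}
Op 6: tick 6 -> clock=17.
Op 7: tick 9 -> clock=26.
Op 8: tick 6 -> clock=32.
Op 9: insert a.com -> 10.0.0.3 (expiry=32+5=37). clock=32
Op 10: tick 6 -> clock=38. purged={a.com}
Op 11: tick 5 -> clock=43.
Op 12: insert a.com -> 10.0.0.2 (expiry=43+6=49). clock=43
Op 13: insert c.com -> 10.0.0.6 (expiry=43+13=56). clock=43
Op 14: tick 3 -> clock=46.
Op 15: tick 8 -> clock=54. purged={a.com}
Op 16: tick 6 -> clock=60. purged={c.com}
Op 17: insert e.com -> 10.0.0.4 (expiry=60+4=64). clock=60
Op 18: insert b.com -> 10.0.0.1 (expiry=60+6=66). clock=60
Op 19: tick 1 -> clock=61.
Op 20: tick 1 -> clock=62.
Op 21: insert f.com -> 10.0.0.3 (expiry=62+10=72). clock=62
Op 22: tick 9 -> clock=71. purged={b.com,e.com}
Final cache (unexpired): {f.com} -> size=1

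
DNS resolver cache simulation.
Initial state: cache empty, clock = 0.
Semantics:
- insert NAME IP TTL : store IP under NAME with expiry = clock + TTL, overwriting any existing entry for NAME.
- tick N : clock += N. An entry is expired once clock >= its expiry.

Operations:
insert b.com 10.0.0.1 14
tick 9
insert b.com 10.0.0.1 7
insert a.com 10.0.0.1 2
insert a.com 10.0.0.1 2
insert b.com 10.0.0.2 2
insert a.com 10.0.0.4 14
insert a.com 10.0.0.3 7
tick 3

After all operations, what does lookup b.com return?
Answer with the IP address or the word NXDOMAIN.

Op 1: insert b.com -> 10.0.0.1 (expiry=0+14=14). clock=0
Op 2: tick 9 -> clock=9.
Op 3: insert b.com -> 10.0.0.1 (expiry=9+7=16). clock=9
Op 4: insert a.com -> 10.0.0.1 (expiry=9+2=11). clock=9
Op 5: insert a.com -> 10.0.0.1 (expiry=9+2=11). clock=9
Op 6: insert b.com -> 10.0.0.2 (expiry=9+2=11). clock=9
Op 7: insert a.com -> 10.0.0.4 (expiry=9+14=23). clock=9
Op 8: insert a.com -> 10.0.0.3 (expiry=9+7=16). clock=9
Op 9: tick 3 -> clock=12. purged={b.com}
lookup b.com: not in cache (expired or never inserted)

Answer: NXDOMAIN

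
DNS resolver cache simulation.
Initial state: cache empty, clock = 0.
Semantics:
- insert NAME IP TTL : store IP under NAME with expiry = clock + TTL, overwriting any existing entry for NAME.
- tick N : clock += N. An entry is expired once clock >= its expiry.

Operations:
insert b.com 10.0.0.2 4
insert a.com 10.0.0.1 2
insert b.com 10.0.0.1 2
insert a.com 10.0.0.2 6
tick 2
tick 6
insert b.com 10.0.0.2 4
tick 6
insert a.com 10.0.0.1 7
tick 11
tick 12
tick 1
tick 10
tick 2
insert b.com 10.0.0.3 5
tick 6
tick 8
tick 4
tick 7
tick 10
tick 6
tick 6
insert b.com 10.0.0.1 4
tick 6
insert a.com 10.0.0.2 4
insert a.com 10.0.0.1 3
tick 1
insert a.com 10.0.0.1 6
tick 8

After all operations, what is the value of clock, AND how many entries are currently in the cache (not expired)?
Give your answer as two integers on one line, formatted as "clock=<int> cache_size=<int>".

Op 1: insert b.com -> 10.0.0.2 (expiry=0+4=4). clock=0
Op 2: insert a.com -> 10.0.0.1 (expiry=0+2=2). clock=0
Op 3: insert b.com -> 10.0.0.1 (expiry=0+2=2). clock=0
Op 4: insert a.com -> 10.0.0.2 (expiry=0+6=6). clock=0
Op 5: tick 2 -> clock=2. purged={b.com}
Op 6: tick 6 -> clock=8. purged={a.com}
Op 7: insert b.com -> 10.0.0.2 (expiry=8+4=12). clock=8
Op 8: tick 6 -> clock=14. purged={b.com}
Op 9: insert a.com -> 10.0.0.1 (expiry=14+7=21). clock=14
Op 10: tick 11 -> clock=25. purged={a.com}
Op 11: tick 12 -> clock=37.
Op 12: tick 1 -> clock=38.
Op 13: tick 10 -> clock=48.
Op 14: tick 2 -> clock=50.
Op 15: insert b.com -> 10.0.0.3 (expiry=50+5=55). clock=50
Op 16: tick 6 -> clock=56. purged={b.com}
Op 17: tick 8 -> clock=64.
Op 18: tick 4 -> clock=68.
Op 19: tick 7 -> clock=75.
Op 20: tick 10 -> clock=85.
Op 21: tick 6 -> clock=91.
Op 22: tick 6 -> clock=97.
Op 23: insert b.com -> 10.0.0.1 (expiry=97+4=101). clock=97
Op 24: tick 6 -> clock=103. purged={b.com}
Op 25: insert a.com -> 10.0.0.2 (expiry=103+4=107). clock=103
Op 26: insert a.com -> 10.0.0.1 (expiry=103+3=106). clock=103
Op 27: tick 1 -> clock=104.
Op 28: insert a.com -> 10.0.0.1 (expiry=104+6=110). clock=104
Op 29: tick 8 -> clock=112. purged={a.com}
Final clock = 112
Final cache (unexpired): {} -> size=0

Answer: clock=112 cache_size=0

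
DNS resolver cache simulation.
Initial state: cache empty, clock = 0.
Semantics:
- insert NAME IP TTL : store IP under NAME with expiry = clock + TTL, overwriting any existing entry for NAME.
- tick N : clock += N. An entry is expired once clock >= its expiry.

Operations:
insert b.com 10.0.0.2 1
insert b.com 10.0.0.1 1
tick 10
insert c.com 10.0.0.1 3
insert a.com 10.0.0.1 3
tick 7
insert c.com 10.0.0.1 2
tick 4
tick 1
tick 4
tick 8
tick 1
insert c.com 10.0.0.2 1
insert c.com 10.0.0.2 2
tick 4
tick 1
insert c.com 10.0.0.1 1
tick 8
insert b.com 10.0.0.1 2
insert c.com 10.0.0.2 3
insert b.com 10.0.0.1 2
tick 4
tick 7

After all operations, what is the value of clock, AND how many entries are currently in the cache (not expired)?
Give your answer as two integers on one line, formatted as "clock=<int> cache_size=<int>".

Op 1: insert b.com -> 10.0.0.2 (expiry=0+1=1). clock=0
Op 2: insert b.com -> 10.0.0.1 (expiry=0+1=1). clock=0
Op 3: tick 10 -> clock=10. purged={b.com}
Op 4: insert c.com -> 10.0.0.1 (expiry=10+3=13). clock=10
Op 5: insert a.com -> 10.0.0.1 (expiry=10+3=13). clock=10
Op 6: tick 7 -> clock=17. purged={a.com,c.com}
Op 7: insert c.com -> 10.0.0.1 (expiry=17+2=19). clock=17
Op 8: tick 4 -> clock=21. purged={c.com}
Op 9: tick 1 -> clock=22.
Op 10: tick 4 -> clock=26.
Op 11: tick 8 -> clock=34.
Op 12: tick 1 -> clock=35.
Op 13: insert c.com -> 10.0.0.2 (expiry=35+1=36). clock=35
Op 14: insert c.com -> 10.0.0.2 (expiry=35+2=37). clock=35
Op 15: tick 4 -> clock=39. purged={c.com}
Op 16: tick 1 -> clock=40.
Op 17: insert c.com -> 10.0.0.1 (expiry=40+1=41). clock=40
Op 18: tick 8 -> clock=48. purged={c.com}
Op 19: insert b.com -> 10.0.0.1 (expiry=48+2=50). clock=48
Op 20: insert c.com -> 10.0.0.2 (expiry=48+3=51). clock=48
Op 21: insert b.com -> 10.0.0.1 (expiry=48+2=50). clock=48
Op 22: tick 4 -> clock=52. purged={b.com,c.com}
Op 23: tick 7 -> clock=59.
Final clock = 59
Final cache (unexpired): {} -> size=0

Answer: clock=59 cache_size=0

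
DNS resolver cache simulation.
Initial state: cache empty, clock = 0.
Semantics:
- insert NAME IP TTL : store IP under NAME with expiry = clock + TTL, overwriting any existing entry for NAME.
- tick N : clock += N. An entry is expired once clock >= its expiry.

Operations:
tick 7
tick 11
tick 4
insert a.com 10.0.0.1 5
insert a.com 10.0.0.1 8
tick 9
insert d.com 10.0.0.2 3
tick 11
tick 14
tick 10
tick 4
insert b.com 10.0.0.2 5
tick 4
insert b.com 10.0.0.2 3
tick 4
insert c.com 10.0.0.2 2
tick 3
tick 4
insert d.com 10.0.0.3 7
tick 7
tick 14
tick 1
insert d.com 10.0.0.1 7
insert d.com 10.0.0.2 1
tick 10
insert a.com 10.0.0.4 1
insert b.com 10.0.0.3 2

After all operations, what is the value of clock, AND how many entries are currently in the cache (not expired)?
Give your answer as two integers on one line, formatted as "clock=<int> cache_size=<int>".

Op 1: tick 7 -> clock=7.
Op 2: tick 11 -> clock=18.
Op 3: tick 4 -> clock=22.
Op 4: insert a.com -> 10.0.0.1 (expiry=22+5=27). clock=22
Op 5: insert a.com -> 10.0.0.1 (expiry=22+8=30). clock=22
Op 6: tick 9 -> clock=31. purged={a.com}
Op 7: insert d.com -> 10.0.0.2 (expiry=31+3=34). clock=31
Op 8: tick 11 -> clock=42. purged={d.com}
Op 9: tick 14 -> clock=56.
Op 10: tick 10 -> clock=66.
Op 11: tick 4 -> clock=70.
Op 12: insert b.com -> 10.0.0.2 (expiry=70+5=75). clock=70
Op 13: tick 4 -> clock=74.
Op 14: insert b.com -> 10.0.0.2 (expiry=74+3=77). clock=74
Op 15: tick 4 -> clock=78. purged={b.com}
Op 16: insert c.com -> 10.0.0.2 (expiry=78+2=80). clock=78
Op 17: tick 3 -> clock=81. purged={c.com}
Op 18: tick 4 -> clock=85.
Op 19: insert d.com -> 10.0.0.3 (expiry=85+7=92). clock=85
Op 20: tick 7 -> clock=92. purged={d.com}
Op 21: tick 14 -> clock=106.
Op 22: tick 1 -> clock=107.
Op 23: insert d.com -> 10.0.0.1 (expiry=107+7=114). clock=107
Op 24: insert d.com -> 10.0.0.2 (expiry=107+1=108). clock=107
Op 25: tick 10 -> clock=117. purged={d.com}
Op 26: insert a.com -> 10.0.0.4 (expiry=117+1=118). clock=117
Op 27: insert b.com -> 10.0.0.3 (expiry=117+2=119). clock=117
Final clock = 117
Final cache (unexpired): {a.com,b.com} -> size=2

Answer: clock=117 cache_size=2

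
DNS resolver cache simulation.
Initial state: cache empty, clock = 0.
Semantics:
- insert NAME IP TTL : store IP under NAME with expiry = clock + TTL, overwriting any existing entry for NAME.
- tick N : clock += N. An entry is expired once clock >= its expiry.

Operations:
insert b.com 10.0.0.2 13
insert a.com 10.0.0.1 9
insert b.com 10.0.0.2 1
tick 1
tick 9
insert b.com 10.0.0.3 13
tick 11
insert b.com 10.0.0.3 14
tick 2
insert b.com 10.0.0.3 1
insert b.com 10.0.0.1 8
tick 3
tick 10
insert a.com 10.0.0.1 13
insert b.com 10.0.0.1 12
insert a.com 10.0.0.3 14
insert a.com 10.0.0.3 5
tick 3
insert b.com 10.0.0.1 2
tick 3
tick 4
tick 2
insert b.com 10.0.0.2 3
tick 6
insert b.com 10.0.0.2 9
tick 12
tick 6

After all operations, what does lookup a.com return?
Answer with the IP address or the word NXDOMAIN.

Answer: NXDOMAIN

Derivation:
Op 1: insert b.com -> 10.0.0.2 (expiry=0+13=13). clock=0
Op 2: insert a.com -> 10.0.0.1 (expiry=0+9=9). clock=0
Op 3: insert b.com -> 10.0.0.2 (expiry=0+1=1). clock=0
Op 4: tick 1 -> clock=1. purged={b.com}
Op 5: tick 9 -> clock=10. purged={a.com}
Op 6: insert b.com -> 10.0.0.3 (expiry=10+13=23). clock=10
Op 7: tick 11 -> clock=21.
Op 8: insert b.com -> 10.0.0.3 (expiry=21+14=35). clock=21
Op 9: tick 2 -> clock=23.
Op 10: insert b.com -> 10.0.0.3 (expiry=23+1=24). clock=23
Op 11: insert b.com -> 10.0.0.1 (expiry=23+8=31). clock=23
Op 12: tick 3 -> clock=26.
Op 13: tick 10 -> clock=36. purged={b.com}
Op 14: insert a.com -> 10.0.0.1 (expiry=36+13=49). clock=36
Op 15: insert b.com -> 10.0.0.1 (expiry=36+12=48). clock=36
Op 16: insert a.com -> 10.0.0.3 (expiry=36+14=50). clock=36
Op 17: insert a.com -> 10.0.0.3 (expiry=36+5=41). clock=36
Op 18: tick 3 -> clock=39.
Op 19: insert b.com -> 10.0.0.1 (expiry=39+2=41). clock=39
Op 20: tick 3 -> clock=42. purged={a.com,b.com}
Op 21: tick 4 -> clock=46.
Op 22: tick 2 -> clock=48.
Op 23: insert b.com -> 10.0.0.2 (expiry=48+3=51). clock=48
Op 24: tick 6 -> clock=54. purged={b.com}
Op 25: insert b.com -> 10.0.0.2 (expiry=54+9=63). clock=54
Op 26: tick 12 -> clock=66. purged={b.com}
Op 27: tick 6 -> clock=72.
lookup a.com: not in cache (expired or never inserted)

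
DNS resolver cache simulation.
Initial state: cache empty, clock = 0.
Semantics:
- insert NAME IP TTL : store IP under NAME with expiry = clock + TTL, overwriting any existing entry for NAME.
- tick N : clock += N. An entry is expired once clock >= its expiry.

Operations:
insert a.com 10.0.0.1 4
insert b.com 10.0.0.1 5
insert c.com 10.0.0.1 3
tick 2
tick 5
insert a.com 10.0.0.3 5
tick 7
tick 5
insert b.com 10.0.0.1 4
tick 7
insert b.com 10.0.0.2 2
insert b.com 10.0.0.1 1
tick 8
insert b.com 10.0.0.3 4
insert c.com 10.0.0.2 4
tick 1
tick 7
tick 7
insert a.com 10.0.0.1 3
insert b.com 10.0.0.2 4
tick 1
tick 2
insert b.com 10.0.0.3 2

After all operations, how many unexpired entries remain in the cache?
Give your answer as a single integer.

Answer: 1

Derivation:
Op 1: insert a.com -> 10.0.0.1 (expiry=0+4=4). clock=0
Op 2: insert b.com -> 10.0.0.1 (expiry=0+5=5). clock=0
Op 3: insert c.com -> 10.0.0.1 (expiry=0+3=3). clock=0
Op 4: tick 2 -> clock=2.
Op 5: tick 5 -> clock=7. purged={a.com,b.com,c.com}
Op 6: insert a.com -> 10.0.0.3 (expiry=7+5=12). clock=7
Op 7: tick 7 -> clock=14. purged={a.com}
Op 8: tick 5 -> clock=19.
Op 9: insert b.com -> 10.0.0.1 (expiry=19+4=23). clock=19
Op 10: tick 7 -> clock=26. purged={b.com}
Op 11: insert b.com -> 10.0.0.2 (expiry=26+2=28). clock=26
Op 12: insert b.com -> 10.0.0.1 (expiry=26+1=27). clock=26
Op 13: tick 8 -> clock=34. purged={b.com}
Op 14: insert b.com -> 10.0.0.3 (expiry=34+4=38). clock=34
Op 15: insert c.com -> 10.0.0.2 (expiry=34+4=38). clock=34
Op 16: tick 1 -> clock=35.
Op 17: tick 7 -> clock=42. purged={b.com,c.com}
Op 18: tick 7 -> clock=49.
Op 19: insert a.com -> 10.0.0.1 (expiry=49+3=52). clock=49
Op 20: insert b.com -> 10.0.0.2 (expiry=49+4=53). clock=49
Op 21: tick 1 -> clock=50.
Op 22: tick 2 -> clock=52. purged={a.com}
Op 23: insert b.com -> 10.0.0.3 (expiry=52+2=54). clock=52
Final cache (unexpired): {b.com} -> size=1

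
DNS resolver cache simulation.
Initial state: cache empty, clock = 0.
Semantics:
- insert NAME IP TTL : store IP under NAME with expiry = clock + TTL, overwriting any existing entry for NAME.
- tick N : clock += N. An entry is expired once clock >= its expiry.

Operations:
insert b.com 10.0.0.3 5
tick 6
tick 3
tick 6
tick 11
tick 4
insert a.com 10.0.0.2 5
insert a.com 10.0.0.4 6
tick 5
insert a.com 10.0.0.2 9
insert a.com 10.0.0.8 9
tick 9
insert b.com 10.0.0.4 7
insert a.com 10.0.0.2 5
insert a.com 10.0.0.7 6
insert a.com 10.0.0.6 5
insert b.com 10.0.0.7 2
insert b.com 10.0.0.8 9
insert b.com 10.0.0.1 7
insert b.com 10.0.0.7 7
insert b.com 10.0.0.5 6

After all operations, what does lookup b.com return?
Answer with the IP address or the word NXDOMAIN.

Op 1: insert b.com -> 10.0.0.3 (expiry=0+5=5). clock=0
Op 2: tick 6 -> clock=6. purged={b.com}
Op 3: tick 3 -> clock=9.
Op 4: tick 6 -> clock=15.
Op 5: tick 11 -> clock=26.
Op 6: tick 4 -> clock=30.
Op 7: insert a.com -> 10.0.0.2 (expiry=30+5=35). clock=30
Op 8: insert a.com -> 10.0.0.4 (expiry=30+6=36). clock=30
Op 9: tick 5 -> clock=35.
Op 10: insert a.com -> 10.0.0.2 (expiry=35+9=44). clock=35
Op 11: insert a.com -> 10.0.0.8 (expiry=35+9=44). clock=35
Op 12: tick 9 -> clock=44. purged={a.com}
Op 13: insert b.com -> 10.0.0.4 (expiry=44+7=51). clock=44
Op 14: insert a.com -> 10.0.0.2 (expiry=44+5=49). clock=44
Op 15: insert a.com -> 10.0.0.7 (expiry=44+6=50). clock=44
Op 16: insert a.com -> 10.0.0.6 (expiry=44+5=49). clock=44
Op 17: insert b.com -> 10.0.0.7 (expiry=44+2=46). clock=44
Op 18: insert b.com -> 10.0.0.8 (expiry=44+9=53). clock=44
Op 19: insert b.com -> 10.0.0.1 (expiry=44+7=51). clock=44
Op 20: insert b.com -> 10.0.0.7 (expiry=44+7=51). clock=44
Op 21: insert b.com -> 10.0.0.5 (expiry=44+6=50). clock=44
lookup b.com: present, ip=10.0.0.5 expiry=50 > clock=44

Answer: 10.0.0.5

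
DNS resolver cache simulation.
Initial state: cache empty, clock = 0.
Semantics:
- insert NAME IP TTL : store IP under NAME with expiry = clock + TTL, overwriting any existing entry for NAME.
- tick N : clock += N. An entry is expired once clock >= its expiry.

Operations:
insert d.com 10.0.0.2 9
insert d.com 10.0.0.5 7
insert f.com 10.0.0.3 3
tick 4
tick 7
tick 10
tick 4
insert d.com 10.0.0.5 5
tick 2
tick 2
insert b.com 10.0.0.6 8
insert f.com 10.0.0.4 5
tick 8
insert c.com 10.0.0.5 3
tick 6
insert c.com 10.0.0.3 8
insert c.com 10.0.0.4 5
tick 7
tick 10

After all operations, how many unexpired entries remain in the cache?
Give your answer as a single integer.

Op 1: insert d.com -> 10.0.0.2 (expiry=0+9=9). clock=0
Op 2: insert d.com -> 10.0.0.5 (expiry=0+7=7). clock=0
Op 3: insert f.com -> 10.0.0.3 (expiry=0+3=3). clock=0
Op 4: tick 4 -> clock=4. purged={f.com}
Op 5: tick 7 -> clock=11. purged={d.com}
Op 6: tick 10 -> clock=21.
Op 7: tick 4 -> clock=25.
Op 8: insert d.com -> 10.0.0.5 (expiry=25+5=30). clock=25
Op 9: tick 2 -> clock=27.
Op 10: tick 2 -> clock=29.
Op 11: insert b.com -> 10.0.0.6 (expiry=29+8=37). clock=29
Op 12: insert f.com -> 10.0.0.4 (expiry=29+5=34). clock=29
Op 13: tick 8 -> clock=37. purged={b.com,d.com,f.com}
Op 14: insert c.com -> 10.0.0.5 (expiry=37+3=40). clock=37
Op 15: tick 6 -> clock=43. purged={c.com}
Op 16: insert c.com -> 10.0.0.3 (expiry=43+8=51). clock=43
Op 17: insert c.com -> 10.0.0.4 (expiry=43+5=48). clock=43
Op 18: tick 7 -> clock=50. purged={c.com}
Op 19: tick 10 -> clock=60.
Final cache (unexpired): {} -> size=0

Answer: 0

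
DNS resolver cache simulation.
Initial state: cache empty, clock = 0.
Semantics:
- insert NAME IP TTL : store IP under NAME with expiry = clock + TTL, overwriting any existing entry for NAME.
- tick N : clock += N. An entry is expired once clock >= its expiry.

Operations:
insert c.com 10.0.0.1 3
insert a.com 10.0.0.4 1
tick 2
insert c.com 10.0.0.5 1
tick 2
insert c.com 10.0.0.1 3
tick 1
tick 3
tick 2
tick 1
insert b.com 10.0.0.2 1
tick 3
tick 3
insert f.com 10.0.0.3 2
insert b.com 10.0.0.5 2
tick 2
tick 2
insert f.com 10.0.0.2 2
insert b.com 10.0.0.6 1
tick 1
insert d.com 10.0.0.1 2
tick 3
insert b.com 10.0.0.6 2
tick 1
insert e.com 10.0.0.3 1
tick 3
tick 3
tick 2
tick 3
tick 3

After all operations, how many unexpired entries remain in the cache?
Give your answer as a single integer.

Answer: 0

Derivation:
Op 1: insert c.com -> 10.0.0.1 (expiry=0+3=3). clock=0
Op 2: insert a.com -> 10.0.0.4 (expiry=0+1=1). clock=0
Op 3: tick 2 -> clock=2. purged={a.com}
Op 4: insert c.com -> 10.0.0.5 (expiry=2+1=3). clock=2
Op 5: tick 2 -> clock=4. purged={c.com}
Op 6: insert c.com -> 10.0.0.1 (expiry=4+3=7). clock=4
Op 7: tick 1 -> clock=5.
Op 8: tick 3 -> clock=8. purged={c.com}
Op 9: tick 2 -> clock=10.
Op 10: tick 1 -> clock=11.
Op 11: insert b.com -> 10.0.0.2 (expiry=11+1=12). clock=11
Op 12: tick 3 -> clock=14. purged={b.com}
Op 13: tick 3 -> clock=17.
Op 14: insert f.com -> 10.0.0.3 (expiry=17+2=19). clock=17
Op 15: insert b.com -> 10.0.0.5 (expiry=17+2=19). clock=17
Op 16: tick 2 -> clock=19. purged={b.com,f.com}
Op 17: tick 2 -> clock=21.
Op 18: insert f.com -> 10.0.0.2 (expiry=21+2=23). clock=21
Op 19: insert b.com -> 10.0.0.6 (expiry=21+1=22). clock=21
Op 20: tick 1 -> clock=22. purged={b.com}
Op 21: insert d.com -> 10.0.0.1 (expiry=22+2=24). clock=22
Op 22: tick 3 -> clock=25. purged={d.com,f.com}
Op 23: insert b.com -> 10.0.0.6 (expiry=25+2=27). clock=25
Op 24: tick 1 -> clock=26.
Op 25: insert e.com -> 10.0.0.3 (expiry=26+1=27). clock=26
Op 26: tick 3 -> clock=29. purged={b.com,e.com}
Op 27: tick 3 -> clock=32.
Op 28: tick 2 -> clock=34.
Op 29: tick 3 -> clock=37.
Op 30: tick 3 -> clock=40.
Final cache (unexpired): {} -> size=0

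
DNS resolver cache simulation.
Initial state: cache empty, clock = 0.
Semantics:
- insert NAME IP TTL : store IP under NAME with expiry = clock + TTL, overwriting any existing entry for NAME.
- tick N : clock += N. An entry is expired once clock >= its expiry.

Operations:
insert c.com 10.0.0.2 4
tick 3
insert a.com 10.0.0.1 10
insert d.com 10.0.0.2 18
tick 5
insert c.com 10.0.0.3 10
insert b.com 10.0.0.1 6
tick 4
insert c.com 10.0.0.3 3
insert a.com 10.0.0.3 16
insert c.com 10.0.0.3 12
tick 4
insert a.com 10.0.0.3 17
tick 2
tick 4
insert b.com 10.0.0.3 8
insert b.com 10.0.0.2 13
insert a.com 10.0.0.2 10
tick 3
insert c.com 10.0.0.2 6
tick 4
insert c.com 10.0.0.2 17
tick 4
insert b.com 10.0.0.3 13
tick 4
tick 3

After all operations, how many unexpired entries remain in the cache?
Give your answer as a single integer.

Answer: 2

Derivation:
Op 1: insert c.com -> 10.0.0.2 (expiry=0+4=4). clock=0
Op 2: tick 3 -> clock=3.
Op 3: insert a.com -> 10.0.0.1 (expiry=3+10=13). clock=3
Op 4: insert d.com -> 10.0.0.2 (expiry=3+18=21). clock=3
Op 5: tick 5 -> clock=8. purged={c.com}
Op 6: insert c.com -> 10.0.0.3 (expiry=8+10=18). clock=8
Op 7: insert b.com -> 10.0.0.1 (expiry=8+6=14). clock=8
Op 8: tick 4 -> clock=12.
Op 9: insert c.com -> 10.0.0.3 (expiry=12+3=15). clock=12
Op 10: insert a.com -> 10.0.0.3 (expiry=12+16=28). clock=12
Op 11: insert c.com -> 10.0.0.3 (expiry=12+12=24). clock=12
Op 12: tick 4 -> clock=16. purged={b.com}
Op 13: insert a.com -> 10.0.0.3 (expiry=16+17=33). clock=16
Op 14: tick 2 -> clock=18.
Op 15: tick 4 -> clock=22. purged={d.com}
Op 16: insert b.com -> 10.0.0.3 (expiry=22+8=30). clock=22
Op 17: insert b.com -> 10.0.0.2 (expiry=22+13=35). clock=22
Op 18: insert a.com -> 10.0.0.2 (expiry=22+10=32). clock=22
Op 19: tick 3 -> clock=25. purged={c.com}
Op 20: insert c.com -> 10.0.0.2 (expiry=25+6=31). clock=25
Op 21: tick 4 -> clock=29.
Op 22: insert c.com -> 10.0.0.2 (expiry=29+17=46). clock=29
Op 23: tick 4 -> clock=33. purged={a.com}
Op 24: insert b.com -> 10.0.0.3 (expiry=33+13=46). clock=33
Op 25: tick 4 -> clock=37.
Op 26: tick 3 -> clock=40.
Final cache (unexpired): {b.com,c.com} -> size=2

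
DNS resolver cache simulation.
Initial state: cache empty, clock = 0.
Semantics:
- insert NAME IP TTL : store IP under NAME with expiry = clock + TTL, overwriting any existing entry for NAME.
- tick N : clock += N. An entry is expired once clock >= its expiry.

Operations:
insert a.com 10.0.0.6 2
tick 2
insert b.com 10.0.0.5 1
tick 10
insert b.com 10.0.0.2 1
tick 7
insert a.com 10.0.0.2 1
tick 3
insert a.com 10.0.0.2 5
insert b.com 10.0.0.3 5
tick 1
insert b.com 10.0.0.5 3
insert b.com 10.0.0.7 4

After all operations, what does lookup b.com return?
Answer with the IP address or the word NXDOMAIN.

Answer: 10.0.0.7

Derivation:
Op 1: insert a.com -> 10.0.0.6 (expiry=0+2=2). clock=0
Op 2: tick 2 -> clock=2. purged={a.com}
Op 3: insert b.com -> 10.0.0.5 (expiry=2+1=3). clock=2
Op 4: tick 10 -> clock=12. purged={b.com}
Op 5: insert b.com -> 10.0.0.2 (expiry=12+1=13). clock=12
Op 6: tick 7 -> clock=19. purged={b.com}
Op 7: insert a.com -> 10.0.0.2 (expiry=19+1=20). clock=19
Op 8: tick 3 -> clock=22. purged={a.com}
Op 9: insert a.com -> 10.0.0.2 (expiry=22+5=27). clock=22
Op 10: insert b.com -> 10.0.0.3 (expiry=22+5=27). clock=22
Op 11: tick 1 -> clock=23.
Op 12: insert b.com -> 10.0.0.5 (expiry=23+3=26). clock=23
Op 13: insert b.com -> 10.0.0.7 (expiry=23+4=27). clock=23
lookup b.com: present, ip=10.0.0.7 expiry=27 > clock=23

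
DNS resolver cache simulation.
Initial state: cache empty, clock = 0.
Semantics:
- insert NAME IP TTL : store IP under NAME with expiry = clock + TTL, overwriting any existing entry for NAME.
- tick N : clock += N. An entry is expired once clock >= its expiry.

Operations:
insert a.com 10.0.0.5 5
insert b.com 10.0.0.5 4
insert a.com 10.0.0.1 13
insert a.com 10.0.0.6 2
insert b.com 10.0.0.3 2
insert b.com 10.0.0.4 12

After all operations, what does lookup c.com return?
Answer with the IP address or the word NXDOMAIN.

Answer: NXDOMAIN

Derivation:
Op 1: insert a.com -> 10.0.0.5 (expiry=0+5=5). clock=0
Op 2: insert b.com -> 10.0.0.5 (expiry=0+4=4). clock=0
Op 3: insert a.com -> 10.0.0.1 (expiry=0+13=13). clock=0
Op 4: insert a.com -> 10.0.0.6 (expiry=0+2=2). clock=0
Op 5: insert b.com -> 10.0.0.3 (expiry=0+2=2). clock=0
Op 6: insert b.com -> 10.0.0.4 (expiry=0+12=12). clock=0
lookup c.com: not in cache (expired or never inserted)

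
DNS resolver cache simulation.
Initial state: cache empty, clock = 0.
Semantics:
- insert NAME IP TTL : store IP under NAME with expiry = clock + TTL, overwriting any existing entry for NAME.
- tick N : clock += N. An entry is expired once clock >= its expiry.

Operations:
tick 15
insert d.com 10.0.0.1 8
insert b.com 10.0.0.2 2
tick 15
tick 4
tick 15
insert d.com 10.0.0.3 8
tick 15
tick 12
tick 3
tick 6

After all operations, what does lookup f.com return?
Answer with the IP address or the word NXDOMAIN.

Op 1: tick 15 -> clock=15.
Op 2: insert d.com -> 10.0.0.1 (expiry=15+8=23). clock=15
Op 3: insert b.com -> 10.0.0.2 (expiry=15+2=17). clock=15
Op 4: tick 15 -> clock=30. purged={b.com,d.com}
Op 5: tick 4 -> clock=34.
Op 6: tick 15 -> clock=49.
Op 7: insert d.com -> 10.0.0.3 (expiry=49+8=57). clock=49
Op 8: tick 15 -> clock=64. purged={d.com}
Op 9: tick 12 -> clock=76.
Op 10: tick 3 -> clock=79.
Op 11: tick 6 -> clock=85.
lookup f.com: not in cache (expired or never inserted)

Answer: NXDOMAIN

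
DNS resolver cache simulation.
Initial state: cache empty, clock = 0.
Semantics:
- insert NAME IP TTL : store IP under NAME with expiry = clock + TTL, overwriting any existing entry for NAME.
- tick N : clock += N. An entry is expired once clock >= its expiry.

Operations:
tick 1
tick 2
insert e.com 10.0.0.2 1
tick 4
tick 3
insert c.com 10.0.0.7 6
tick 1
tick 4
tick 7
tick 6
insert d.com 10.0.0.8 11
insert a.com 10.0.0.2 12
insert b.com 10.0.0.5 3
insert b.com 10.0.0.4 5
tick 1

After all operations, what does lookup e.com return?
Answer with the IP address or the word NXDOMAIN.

Answer: NXDOMAIN

Derivation:
Op 1: tick 1 -> clock=1.
Op 2: tick 2 -> clock=3.
Op 3: insert e.com -> 10.0.0.2 (expiry=3+1=4). clock=3
Op 4: tick 4 -> clock=7. purged={e.com}
Op 5: tick 3 -> clock=10.
Op 6: insert c.com -> 10.0.0.7 (expiry=10+6=16). clock=10
Op 7: tick 1 -> clock=11.
Op 8: tick 4 -> clock=15.
Op 9: tick 7 -> clock=22. purged={c.com}
Op 10: tick 6 -> clock=28.
Op 11: insert d.com -> 10.0.0.8 (expiry=28+11=39). clock=28
Op 12: insert a.com -> 10.0.0.2 (expiry=28+12=40). clock=28
Op 13: insert b.com -> 10.0.0.5 (expiry=28+3=31). clock=28
Op 14: insert b.com -> 10.0.0.4 (expiry=28+5=33). clock=28
Op 15: tick 1 -> clock=29.
lookup e.com: not in cache (expired or never inserted)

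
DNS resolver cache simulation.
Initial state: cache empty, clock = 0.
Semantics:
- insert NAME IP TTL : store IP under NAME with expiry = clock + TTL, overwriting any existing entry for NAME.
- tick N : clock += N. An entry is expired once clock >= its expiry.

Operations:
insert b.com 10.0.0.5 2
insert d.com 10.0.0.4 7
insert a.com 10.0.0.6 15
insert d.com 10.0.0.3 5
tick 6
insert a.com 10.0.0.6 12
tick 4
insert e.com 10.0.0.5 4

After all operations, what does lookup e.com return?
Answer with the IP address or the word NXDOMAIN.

Op 1: insert b.com -> 10.0.0.5 (expiry=0+2=2). clock=0
Op 2: insert d.com -> 10.0.0.4 (expiry=0+7=7). clock=0
Op 3: insert a.com -> 10.0.0.6 (expiry=0+15=15). clock=0
Op 4: insert d.com -> 10.0.0.3 (expiry=0+5=5). clock=0
Op 5: tick 6 -> clock=6. purged={b.com,d.com}
Op 6: insert a.com -> 10.0.0.6 (expiry=6+12=18). clock=6
Op 7: tick 4 -> clock=10.
Op 8: insert e.com -> 10.0.0.5 (expiry=10+4=14). clock=10
lookup e.com: present, ip=10.0.0.5 expiry=14 > clock=10

Answer: 10.0.0.5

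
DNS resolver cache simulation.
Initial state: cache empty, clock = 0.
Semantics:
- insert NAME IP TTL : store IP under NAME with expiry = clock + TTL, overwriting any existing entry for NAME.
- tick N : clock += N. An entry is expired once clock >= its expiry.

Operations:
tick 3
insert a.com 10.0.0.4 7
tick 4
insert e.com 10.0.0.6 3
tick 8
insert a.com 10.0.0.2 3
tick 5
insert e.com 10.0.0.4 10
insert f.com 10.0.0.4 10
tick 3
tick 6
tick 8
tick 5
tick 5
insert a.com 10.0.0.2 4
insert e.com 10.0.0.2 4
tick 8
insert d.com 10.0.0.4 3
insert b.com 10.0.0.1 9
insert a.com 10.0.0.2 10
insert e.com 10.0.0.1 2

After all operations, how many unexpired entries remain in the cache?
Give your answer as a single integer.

Op 1: tick 3 -> clock=3.
Op 2: insert a.com -> 10.0.0.4 (expiry=3+7=10). clock=3
Op 3: tick 4 -> clock=7.
Op 4: insert e.com -> 10.0.0.6 (expiry=7+3=10). clock=7
Op 5: tick 8 -> clock=15. purged={a.com,e.com}
Op 6: insert a.com -> 10.0.0.2 (expiry=15+3=18). clock=15
Op 7: tick 5 -> clock=20. purged={a.com}
Op 8: insert e.com -> 10.0.0.4 (expiry=20+10=30). clock=20
Op 9: insert f.com -> 10.0.0.4 (expiry=20+10=30). clock=20
Op 10: tick 3 -> clock=23.
Op 11: tick 6 -> clock=29.
Op 12: tick 8 -> clock=37. purged={e.com,f.com}
Op 13: tick 5 -> clock=42.
Op 14: tick 5 -> clock=47.
Op 15: insert a.com -> 10.0.0.2 (expiry=47+4=51). clock=47
Op 16: insert e.com -> 10.0.0.2 (expiry=47+4=51). clock=47
Op 17: tick 8 -> clock=55. purged={a.com,e.com}
Op 18: insert d.com -> 10.0.0.4 (expiry=55+3=58). clock=55
Op 19: insert b.com -> 10.0.0.1 (expiry=55+9=64). clock=55
Op 20: insert a.com -> 10.0.0.2 (expiry=55+10=65). clock=55
Op 21: insert e.com -> 10.0.0.1 (expiry=55+2=57). clock=55
Final cache (unexpired): {a.com,b.com,d.com,e.com} -> size=4

Answer: 4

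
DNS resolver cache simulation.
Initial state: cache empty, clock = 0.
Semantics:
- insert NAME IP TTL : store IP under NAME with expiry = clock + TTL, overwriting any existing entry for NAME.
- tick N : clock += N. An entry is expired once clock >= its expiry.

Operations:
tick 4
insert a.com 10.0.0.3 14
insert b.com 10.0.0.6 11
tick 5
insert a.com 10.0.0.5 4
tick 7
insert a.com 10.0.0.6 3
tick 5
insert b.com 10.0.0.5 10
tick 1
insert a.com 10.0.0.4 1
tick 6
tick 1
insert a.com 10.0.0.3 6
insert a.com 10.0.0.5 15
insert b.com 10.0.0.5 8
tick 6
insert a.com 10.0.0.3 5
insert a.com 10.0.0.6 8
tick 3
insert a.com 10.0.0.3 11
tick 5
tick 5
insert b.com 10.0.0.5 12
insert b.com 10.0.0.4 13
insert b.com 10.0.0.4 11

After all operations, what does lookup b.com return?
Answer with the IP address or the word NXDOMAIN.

Answer: 10.0.0.4

Derivation:
Op 1: tick 4 -> clock=4.
Op 2: insert a.com -> 10.0.0.3 (expiry=4+14=18). clock=4
Op 3: insert b.com -> 10.0.0.6 (expiry=4+11=15). clock=4
Op 4: tick 5 -> clock=9.
Op 5: insert a.com -> 10.0.0.5 (expiry=9+4=13). clock=9
Op 6: tick 7 -> clock=16. purged={a.com,b.com}
Op 7: insert a.com -> 10.0.0.6 (expiry=16+3=19). clock=16
Op 8: tick 5 -> clock=21. purged={a.com}
Op 9: insert b.com -> 10.0.0.5 (expiry=21+10=31). clock=21
Op 10: tick 1 -> clock=22.
Op 11: insert a.com -> 10.0.0.4 (expiry=22+1=23). clock=22
Op 12: tick 6 -> clock=28. purged={a.com}
Op 13: tick 1 -> clock=29.
Op 14: insert a.com -> 10.0.0.3 (expiry=29+6=35). clock=29
Op 15: insert a.com -> 10.0.0.5 (expiry=29+15=44). clock=29
Op 16: insert b.com -> 10.0.0.5 (expiry=29+8=37). clock=29
Op 17: tick 6 -> clock=35.
Op 18: insert a.com -> 10.0.0.3 (expiry=35+5=40). clock=35
Op 19: insert a.com -> 10.0.0.6 (expiry=35+8=43). clock=35
Op 20: tick 3 -> clock=38. purged={b.com}
Op 21: insert a.com -> 10.0.0.3 (expiry=38+11=49). clock=38
Op 22: tick 5 -> clock=43.
Op 23: tick 5 -> clock=48.
Op 24: insert b.com -> 10.0.0.5 (expiry=48+12=60). clock=48
Op 25: insert b.com -> 10.0.0.4 (expiry=48+13=61). clock=48
Op 26: insert b.com -> 10.0.0.4 (expiry=48+11=59). clock=48
lookup b.com: present, ip=10.0.0.4 expiry=59 > clock=48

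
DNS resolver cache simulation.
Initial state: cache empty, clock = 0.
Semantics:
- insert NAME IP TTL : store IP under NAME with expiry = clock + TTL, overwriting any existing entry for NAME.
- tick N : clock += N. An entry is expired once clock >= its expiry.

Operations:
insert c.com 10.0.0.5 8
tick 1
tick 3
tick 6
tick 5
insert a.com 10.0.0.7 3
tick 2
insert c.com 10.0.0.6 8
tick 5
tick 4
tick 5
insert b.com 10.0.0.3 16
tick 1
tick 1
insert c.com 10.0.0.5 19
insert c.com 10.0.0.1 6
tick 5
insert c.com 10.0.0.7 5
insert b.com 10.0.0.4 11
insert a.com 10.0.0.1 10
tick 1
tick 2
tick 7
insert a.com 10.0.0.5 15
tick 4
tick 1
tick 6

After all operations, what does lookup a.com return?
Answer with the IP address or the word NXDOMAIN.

Op 1: insert c.com -> 10.0.0.5 (expiry=0+8=8). clock=0
Op 2: tick 1 -> clock=1.
Op 3: tick 3 -> clock=4.
Op 4: tick 6 -> clock=10. purged={c.com}
Op 5: tick 5 -> clock=15.
Op 6: insert a.com -> 10.0.0.7 (expiry=15+3=18). clock=15
Op 7: tick 2 -> clock=17.
Op 8: insert c.com -> 10.0.0.6 (expiry=17+8=25). clock=17
Op 9: tick 5 -> clock=22. purged={a.com}
Op 10: tick 4 -> clock=26. purged={c.com}
Op 11: tick 5 -> clock=31.
Op 12: insert b.com -> 10.0.0.3 (expiry=31+16=47). clock=31
Op 13: tick 1 -> clock=32.
Op 14: tick 1 -> clock=33.
Op 15: insert c.com -> 10.0.0.5 (expiry=33+19=52). clock=33
Op 16: insert c.com -> 10.0.0.1 (expiry=33+6=39). clock=33
Op 17: tick 5 -> clock=38.
Op 18: insert c.com -> 10.0.0.7 (expiry=38+5=43). clock=38
Op 19: insert b.com -> 10.0.0.4 (expiry=38+11=49). clock=38
Op 20: insert a.com -> 10.0.0.1 (expiry=38+10=48). clock=38
Op 21: tick 1 -> clock=39.
Op 22: tick 2 -> clock=41.
Op 23: tick 7 -> clock=48. purged={a.com,c.com}
Op 24: insert a.com -> 10.0.0.5 (expiry=48+15=63). clock=48
Op 25: tick 4 -> clock=52. purged={b.com}
Op 26: tick 1 -> clock=53.
Op 27: tick 6 -> clock=59.
lookup a.com: present, ip=10.0.0.5 expiry=63 > clock=59

Answer: 10.0.0.5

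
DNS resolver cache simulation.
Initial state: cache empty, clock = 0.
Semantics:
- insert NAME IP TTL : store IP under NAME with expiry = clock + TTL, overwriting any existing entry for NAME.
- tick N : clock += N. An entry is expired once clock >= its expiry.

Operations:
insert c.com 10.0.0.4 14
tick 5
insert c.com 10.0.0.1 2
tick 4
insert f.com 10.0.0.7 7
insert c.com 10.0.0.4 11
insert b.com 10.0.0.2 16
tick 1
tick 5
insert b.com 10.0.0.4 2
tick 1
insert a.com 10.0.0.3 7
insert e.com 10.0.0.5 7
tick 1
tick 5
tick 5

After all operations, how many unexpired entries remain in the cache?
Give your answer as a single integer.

Op 1: insert c.com -> 10.0.0.4 (expiry=0+14=14). clock=0
Op 2: tick 5 -> clock=5.
Op 3: insert c.com -> 10.0.0.1 (expiry=5+2=7). clock=5
Op 4: tick 4 -> clock=9. purged={c.com}
Op 5: insert f.com -> 10.0.0.7 (expiry=9+7=16). clock=9
Op 6: insert c.com -> 10.0.0.4 (expiry=9+11=20). clock=9
Op 7: insert b.com -> 10.0.0.2 (expiry=9+16=25). clock=9
Op 8: tick 1 -> clock=10.
Op 9: tick 5 -> clock=15.
Op 10: insert b.com -> 10.0.0.4 (expiry=15+2=17). clock=15
Op 11: tick 1 -> clock=16. purged={f.com}
Op 12: insert a.com -> 10.0.0.3 (expiry=16+7=23). clock=16
Op 13: insert e.com -> 10.0.0.5 (expiry=16+7=23). clock=16
Op 14: tick 1 -> clock=17. purged={b.com}
Op 15: tick 5 -> clock=22. purged={c.com}
Op 16: tick 5 -> clock=27. purged={a.com,e.com}
Final cache (unexpired): {} -> size=0

Answer: 0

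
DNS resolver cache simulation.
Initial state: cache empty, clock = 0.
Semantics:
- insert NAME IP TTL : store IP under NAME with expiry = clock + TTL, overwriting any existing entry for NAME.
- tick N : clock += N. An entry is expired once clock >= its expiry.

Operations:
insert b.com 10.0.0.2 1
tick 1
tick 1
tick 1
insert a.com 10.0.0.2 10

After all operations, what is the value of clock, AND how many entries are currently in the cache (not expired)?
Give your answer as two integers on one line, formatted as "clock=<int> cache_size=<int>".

Op 1: insert b.com -> 10.0.0.2 (expiry=0+1=1). clock=0
Op 2: tick 1 -> clock=1. purged={b.com}
Op 3: tick 1 -> clock=2.
Op 4: tick 1 -> clock=3.
Op 5: insert a.com -> 10.0.0.2 (expiry=3+10=13). clock=3
Final clock = 3
Final cache (unexpired): {a.com} -> size=1

Answer: clock=3 cache_size=1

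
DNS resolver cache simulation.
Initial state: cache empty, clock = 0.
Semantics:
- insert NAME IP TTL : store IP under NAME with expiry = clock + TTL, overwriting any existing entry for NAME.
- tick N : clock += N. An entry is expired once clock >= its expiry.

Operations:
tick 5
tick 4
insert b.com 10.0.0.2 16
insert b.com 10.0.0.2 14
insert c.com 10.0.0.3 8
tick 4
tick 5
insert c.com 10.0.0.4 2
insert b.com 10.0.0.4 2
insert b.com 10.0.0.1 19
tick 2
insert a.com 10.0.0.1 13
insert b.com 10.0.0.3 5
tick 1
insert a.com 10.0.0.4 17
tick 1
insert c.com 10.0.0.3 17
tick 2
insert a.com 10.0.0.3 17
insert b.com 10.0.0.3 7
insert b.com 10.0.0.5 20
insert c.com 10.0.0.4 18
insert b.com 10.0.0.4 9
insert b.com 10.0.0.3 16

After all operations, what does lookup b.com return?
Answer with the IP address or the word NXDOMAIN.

Op 1: tick 5 -> clock=5.
Op 2: tick 4 -> clock=9.
Op 3: insert b.com -> 10.0.0.2 (expiry=9+16=25). clock=9
Op 4: insert b.com -> 10.0.0.2 (expiry=9+14=23). clock=9
Op 5: insert c.com -> 10.0.0.3 (expiry=9+8=17). clock=9
Op 6: tick 4 -> clock=13.
Op 7: tick 5 -> clock=18. purged={c.com}
Op 8: insert c.com -> 10.0.0.4 (expiry=18+2=20). clock=18
Op 9: insert b.com -> 10.0.0.4 (expiry=18+2=20). clock=18
Op 10: insert b.com -> 10.0.0.1 (expiry=18+19=37). clock=18
Op 11: tick 2 -> clock=20. purged={c.com}
Op 12: insert a.com -> 10.0.0.1 (expiry=20+13=33). clock=20
Op 13: insert b.com -> 10.0.0.3 (expiry=20+5=25). clock=20
Op 14: tick 1 -> clock=21.
Op 15: insert a.com -> 10.0.0.4 (expiry=21+17=38). clock=21
Op 16: tick 1 -> clock=22.
Op 17: insert c.com -> 10.0.0.3 (expiry=22+17=39). clock=22
Op 18: tick 2 -> clock=24.
Op 19: insert a.com -> 10.0.0.3 (expiry=24+17=41). clock=24
Op 20: insert b.com -> 10.0.0.3 (expiry=24+7=31). clock=24
Op 21: insert b.com -> 10.0.0.5 (expiry=24+20=44). clock=24
Op 22: insert c.com -> 10.0.0.4 (expiry=24+18=42). clock=24
Op 23: insert b.com -> 10.0.0.4 (expiry=24+9=33). clock=24
Op 24: insert b.com -> 10.0.0.3 (expiry=24+16=40). clock=24
lookup b.com: present, ip=10.0.0.3 expiry=40 > clock=24

Answer: 10.0.0.3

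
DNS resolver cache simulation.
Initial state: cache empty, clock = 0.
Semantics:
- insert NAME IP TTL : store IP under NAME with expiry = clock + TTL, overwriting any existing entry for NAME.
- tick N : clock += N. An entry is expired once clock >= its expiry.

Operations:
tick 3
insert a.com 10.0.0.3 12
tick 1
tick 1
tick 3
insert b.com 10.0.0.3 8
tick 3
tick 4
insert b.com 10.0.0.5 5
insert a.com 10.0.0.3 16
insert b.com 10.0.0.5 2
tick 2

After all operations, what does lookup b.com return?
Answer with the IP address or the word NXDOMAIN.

Op 1: tick 3 -> clock=3.
Op 2: insert a.com -> 10.0.0.3 (expiry=3+12=15). clock=3
Op 3: tick 1 -> clock=4.
Op 4: tick 1 -> clock=5.
Op 5: tick 3 -> clock=8.
Op 6: insert b.com -> 10.0.0.3 (expiry=8+8=16). clock=8
Op 7: tick 3 -> clock=11.
Op 8: tick 4 -> clock=15. purged={a.com}
Op 9: insert b.com -> 10.0.0.5 (expiry=15+5=20). clock=15
Op 10: insert a.com -> 10.0.0.3 (expiry=15+16=31). clock=15
Op 11: insert b.com -> 10.0.0.5 (expiry=15+2=17). clock=15
Op 12: tick 2 -> clock=17. purged={b.com}
lookup b.com: not in cache (expired or never inserted)

Answer: NXDOMAIN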